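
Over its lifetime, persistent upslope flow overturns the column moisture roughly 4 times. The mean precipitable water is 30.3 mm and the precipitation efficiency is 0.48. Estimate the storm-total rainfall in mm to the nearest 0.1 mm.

rainfall ≈ 58.2 mm

Each cycle deposits ε × PW = 0.48 × 30.3 = 14.544 mm.
Over 4 cycles: 4 × 14.544 = 58.2 mm.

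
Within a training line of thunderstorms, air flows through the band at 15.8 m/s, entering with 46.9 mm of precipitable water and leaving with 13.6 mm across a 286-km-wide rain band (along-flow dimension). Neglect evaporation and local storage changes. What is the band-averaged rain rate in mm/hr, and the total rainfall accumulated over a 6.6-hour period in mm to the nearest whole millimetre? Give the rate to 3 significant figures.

Column moisture flux per unit crosswind length is F = V × PW.
Inflow: F_in = 15.8 × 46.9 = 741.02 mm·m/s
Outflow: F_out = 15.8 × 13.6 = 214.88 mm·m/s
Steady-state rate R = (F_in − F_out)/L = (741.02 − 214.88) / 286000 m = 1.840e-03 mm/s.
R = 1.840e-03 × 3600 = 6.62 mm/hr.
Over 6.6 h: total = 6.62 × 6.6 = 43.692 ≈ 44 mm.

R ≈ 6.62 mm/hr; total ≈ 44 mm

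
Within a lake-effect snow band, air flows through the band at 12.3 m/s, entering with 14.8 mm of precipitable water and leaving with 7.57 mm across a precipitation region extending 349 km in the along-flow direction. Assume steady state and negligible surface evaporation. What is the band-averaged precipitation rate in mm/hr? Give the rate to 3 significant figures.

Column moisture flux per unit crosswind length is F = V × PW.
Inflow: F_in = 12.3 × 14.8 = 182.04 mm·m/s
Outflow: F_out = 12.3 × 7.57 = 93.111 mm·m/s
Steady-state rate R = (F_in − F_out)/L = (182.04 − 93.111) / 349000 m = 2.548e-04 mm/s.
R = 2.548e-04 × 3600 = 0.917 mm/hr.

R ≈ 0.917 mm/hr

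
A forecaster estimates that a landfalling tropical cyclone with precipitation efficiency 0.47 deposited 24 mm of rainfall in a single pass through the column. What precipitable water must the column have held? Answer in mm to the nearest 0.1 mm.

PW = rainfall / ε = 24 / 0.47 = 51.1 mm.

PW ≈ 51.1 mm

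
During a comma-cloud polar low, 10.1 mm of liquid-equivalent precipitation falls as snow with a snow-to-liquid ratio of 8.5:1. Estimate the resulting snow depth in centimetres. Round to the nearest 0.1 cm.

Snow depth = liquid × ratio = 10.1 mm × 8.5 = 85.85 mm = 8.6 cm.

snow depth ≈ 8.6 cm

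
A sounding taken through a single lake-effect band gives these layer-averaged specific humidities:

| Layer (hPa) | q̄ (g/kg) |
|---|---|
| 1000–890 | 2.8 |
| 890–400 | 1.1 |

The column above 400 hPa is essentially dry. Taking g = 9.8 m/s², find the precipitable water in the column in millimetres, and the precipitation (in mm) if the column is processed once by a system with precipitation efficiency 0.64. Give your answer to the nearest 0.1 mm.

Precipitable water is the column-integrated vapour mass per unit area: PW = (1/g) Σ q̄ Δp, with q in kg/kg and Δp in Pa (1 kg/m² of water = 1 mm).
Layer 1000–890 hPa: Δp = 110 hPa = 11000 Pa, q̄ = 0.0028 kg/kg → 0.0028 × 11000 / 9.8 = 3.14 mm
Layer 890–400 hPa: Δp = 490 hPa = 49000 Pa, q̄ = 0.0011 kg/kg → 0.0011 × 49000 / 9.8 = 5.50 mm
PW = 3.14 + 5.50 = 8.64 ≈ 8.6 mm.
Precipitation = ε × PW = 0.64 × 8.6 = 5.5 mm.

PW ≈ 8.6 mm; precipitation ≈ 5.5 mm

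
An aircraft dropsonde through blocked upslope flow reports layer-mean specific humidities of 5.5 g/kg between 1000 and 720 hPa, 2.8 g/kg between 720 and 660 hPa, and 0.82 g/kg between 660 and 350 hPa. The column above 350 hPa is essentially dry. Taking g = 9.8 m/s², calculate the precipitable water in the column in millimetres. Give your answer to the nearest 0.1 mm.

Precipitable water is the column-integrated vapour mass per unit area: PW = (1/g) Σ q̄ Δp, with q in kg/kg and Δp in Pa (1 kg/m² of water = 1 mm).
Layer 1000–720 hPa: Δp = 280 hPa = 28000 Pa, q̄ = 0.0055 kg/kg → 0.0055 × 28000 / 9.8 = 15.71 mm
Layer 720–660 hPa: Δp = 60 hPa = 6000 Pa, q̄ = 0.0028 kg/kg → 0.0028 × 6000 / 9.8 = 1.71 mm
Layer 660–350 hPa: Δp = 310 hPa = 31000 Pa, q̄ = 0.00082 kg/kg → 0.00082 × 31000 / 9.8 = 2.59 mm
PW = 15.71 + 1.71 + 2.59 = 20.01 ≈ 20.0 mm.

PW ≈ 20.0 mm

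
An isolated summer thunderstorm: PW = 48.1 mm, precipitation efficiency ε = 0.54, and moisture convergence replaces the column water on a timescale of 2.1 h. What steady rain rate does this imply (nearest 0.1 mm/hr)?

R ≈ 12.4 mm/hr

Each overturning extracts ε × PW = 0.54 × 48.1 = 25.974 mm.
Rate = ε·PW / τ = 25.974 / 2.1 h = 12.4 mm/hr.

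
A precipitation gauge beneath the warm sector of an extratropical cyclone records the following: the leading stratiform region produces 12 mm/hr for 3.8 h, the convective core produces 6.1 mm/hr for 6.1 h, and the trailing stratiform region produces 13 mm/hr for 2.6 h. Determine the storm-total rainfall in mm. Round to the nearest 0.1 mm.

total ≈ 116.6 mm

Total = Σ Rᵢ Δtᵢ = 12 × 3.8 + 6.1 × 6.1 + 13 × 2.6
      = 45.6 + 37.21 + 33.8 = 116.6 mm.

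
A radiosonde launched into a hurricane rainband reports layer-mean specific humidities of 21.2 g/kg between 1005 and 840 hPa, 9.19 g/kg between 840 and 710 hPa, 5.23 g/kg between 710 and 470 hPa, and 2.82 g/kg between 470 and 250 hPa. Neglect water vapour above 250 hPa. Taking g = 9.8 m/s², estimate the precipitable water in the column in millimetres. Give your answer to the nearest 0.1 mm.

PW ≈ 67.0 mm

Precipitable water is the column-integrated vapour mass per unit area: PW = (1/g) Σ q̄ Δp, with q in kg/kg and Δp in Pa (1 kg/m² of water = 1 mm).
Layer 1005–840 hPa: Δp = 165 hPa = 16500 Pa, q̄ = 0.0212 kg/kg → 0.0212 × 16500 / 9.8 = 35.69 mm
Layer 840–710 hPa: Δp = 130 hPa = 13000 Pa, q̄ = 0.00919 kg/kg → 0.00919 × 13000 / 9.8 = 12.19 mm
Layer 710–470 hPa: Δp = 240 hPa = 24000 Pa, q̄ = 0.00523 kg/kg → 0.00523 × 24000 / 9.8 = 12.81 mm
Layer 470–250 hPa: Δp = 220 hPa = 22000 Pa, q̄ = 0.00282 kg/kg → 0.00282 × 22000 / 9.8 = 6.33 mm
PW = 35.69 + 12.19 + 12.81 + 6.33 = 67.02 ≈ 67.0 mm.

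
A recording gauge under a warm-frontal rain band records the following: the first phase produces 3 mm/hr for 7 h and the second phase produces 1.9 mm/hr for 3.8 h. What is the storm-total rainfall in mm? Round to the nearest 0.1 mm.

total ≈ 28.2 mm

Total = Σ Rᵢ Δtᵢ = 3 × 7 + 1.9 × 3.8
      = 21 + 7.22 = 28.2 mm.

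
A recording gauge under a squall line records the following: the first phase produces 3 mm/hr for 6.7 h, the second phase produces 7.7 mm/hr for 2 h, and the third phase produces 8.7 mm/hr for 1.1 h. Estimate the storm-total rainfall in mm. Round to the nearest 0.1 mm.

total ≈ 45.1 mm

Total = Σ Rᵢ Δtᵢ = 3 × 6.7 + 7.7 × 2 + 8.7 × 1.1
      = 20.1 + 15.4 + 9.57 = 45.1 mm.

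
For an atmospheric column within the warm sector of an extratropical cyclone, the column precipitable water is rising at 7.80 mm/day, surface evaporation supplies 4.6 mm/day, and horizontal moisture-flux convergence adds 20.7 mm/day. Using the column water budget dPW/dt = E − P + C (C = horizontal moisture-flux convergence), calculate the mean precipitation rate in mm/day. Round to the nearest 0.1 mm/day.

P ≈ 17.5 mm/day

dPW/dt = +7.80 mm/day.
P = E + C − dPW/dt = 4.6 + (20.7) − (+7.80) = 17.5 mm/day.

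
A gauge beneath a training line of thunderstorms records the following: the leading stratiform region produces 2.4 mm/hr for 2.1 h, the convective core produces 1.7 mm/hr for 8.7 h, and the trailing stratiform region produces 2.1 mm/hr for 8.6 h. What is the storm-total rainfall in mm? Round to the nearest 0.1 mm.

total ≈ 37.9 mm

Total = Σ Rᵢ Δtᵢ = 2.4 × 2.1 + 1.7 × 8.7 + 2.1 × 8.6
      = 5.04 + 14.79 + 18.06 = 37.9 mm.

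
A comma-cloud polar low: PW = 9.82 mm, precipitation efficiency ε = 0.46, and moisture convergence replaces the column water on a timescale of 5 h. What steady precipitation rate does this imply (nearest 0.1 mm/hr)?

R ≈ 0.9 mm/hr

Each overturning extracts ε × PW = 0.46 × 9.82 = 4.5172 mm.
Rate = ε·PW / τ = 4.5172 / 5 h = 0.9 mm/hr.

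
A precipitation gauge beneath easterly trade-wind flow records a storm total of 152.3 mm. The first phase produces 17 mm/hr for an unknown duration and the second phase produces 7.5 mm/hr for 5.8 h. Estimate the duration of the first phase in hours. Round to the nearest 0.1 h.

duration ≈ 6.4 h

Known phases: 7.5 × 5.8 = 43.5 mm.
Remaining depth = 152.3 − 43.5 = 108.8 mm.
Duration = 108.8 / 17 = 6.4 h.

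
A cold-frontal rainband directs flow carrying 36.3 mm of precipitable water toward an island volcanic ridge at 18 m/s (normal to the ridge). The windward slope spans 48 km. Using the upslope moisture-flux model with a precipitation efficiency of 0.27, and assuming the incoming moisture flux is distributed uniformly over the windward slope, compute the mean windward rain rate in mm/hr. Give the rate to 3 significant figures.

R ≈ 13.2 mm/hr

Incoming column moisture flux per unit ridge length: F = V × PW = 18 × 36.3 = 653.4 mm·m/s.
Spread over the 48 km slope with efficiency ε = 0.27: R = ε·F/W = 0.27 × 653.4 / 48000 m = 3.675e-03 mm/s.
R = 3.675e-03 × 3600 = 13.2 mm/hr.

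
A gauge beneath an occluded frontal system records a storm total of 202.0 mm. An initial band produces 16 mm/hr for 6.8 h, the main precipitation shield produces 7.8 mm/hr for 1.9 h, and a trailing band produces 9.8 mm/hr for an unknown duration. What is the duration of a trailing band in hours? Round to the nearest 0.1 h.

Known phases: 16 × 6.8 + 7.8 × 1.9 = 108.8 + 14.82 = 123.62 mm.
Remaining depth = 202.0 − 123.62 = 78.38 mm.
Duration = 78.38 / 9.8 = 8.0 h.

duration ≈ 8.0 h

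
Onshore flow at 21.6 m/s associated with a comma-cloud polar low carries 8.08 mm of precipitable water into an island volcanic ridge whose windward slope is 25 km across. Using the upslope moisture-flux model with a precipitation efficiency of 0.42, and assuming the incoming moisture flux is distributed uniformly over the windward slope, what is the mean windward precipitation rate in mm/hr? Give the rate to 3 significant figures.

Incoming column moisture flux per unit ridge length: F = V × PW = 21.6 × 8.08 = 174.528 mm·m/s.
Spread over the 25 km slope with efficiency ε = 0.42: R = ε·F/W = 0.42 × 174.528 / 25000 m = 2.932e-03 mm/s.
R = 2.932e-03 × 3600 = 10.6 mm/hr.

R ≈ 10.6 mm/hr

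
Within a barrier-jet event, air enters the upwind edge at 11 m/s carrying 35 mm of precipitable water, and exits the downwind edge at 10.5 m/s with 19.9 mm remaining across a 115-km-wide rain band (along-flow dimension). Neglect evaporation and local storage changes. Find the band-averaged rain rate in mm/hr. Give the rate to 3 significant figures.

R ≈ 5.51 mm/hr

Column moisture flux per unit crosswind length is F = V × PW.
Inflow: F_in = 11 × 35 = 385 mm·m/s
Outflow: F_out = 10.5 × 19.9 = 208.95 mm·m/s
Steady-state rate R = (F_in − F_out)/L = (385 − 208.95) / 115000 m = 1.531e-03 mm/s.
R = 1.531e-03 × 3600 = 5.51 mm/hr.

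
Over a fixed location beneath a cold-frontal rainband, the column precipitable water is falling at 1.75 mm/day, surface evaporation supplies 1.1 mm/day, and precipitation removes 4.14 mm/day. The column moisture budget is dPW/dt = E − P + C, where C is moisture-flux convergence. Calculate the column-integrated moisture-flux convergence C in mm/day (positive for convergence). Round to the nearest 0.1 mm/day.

dPW/dt = -1.75 mm/day.
C = dPW/dt − E + P = (-1.75) − 1.1 + 4.14 = 1.3 mm/day.

C ≈ 1.3 mm/day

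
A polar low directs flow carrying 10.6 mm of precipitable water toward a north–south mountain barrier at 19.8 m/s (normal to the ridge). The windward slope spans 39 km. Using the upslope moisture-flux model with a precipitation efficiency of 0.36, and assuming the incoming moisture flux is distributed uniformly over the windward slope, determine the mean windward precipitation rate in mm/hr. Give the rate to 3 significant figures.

R ≈ 6.97 mm/hr

Incoming column moisture flux per unit ridge length: F = V × PW = 19.8 × 10.6 = 209.88 mm·m/s.
Spread over the 39 km slope with efficiency ε = 0.36: R = ε·F/W = 0.36 × 209.88 / 39000 m = 1.937e-03 mm/s.
R = 1.937e-03 × 3600 = 6.97 mm/hr.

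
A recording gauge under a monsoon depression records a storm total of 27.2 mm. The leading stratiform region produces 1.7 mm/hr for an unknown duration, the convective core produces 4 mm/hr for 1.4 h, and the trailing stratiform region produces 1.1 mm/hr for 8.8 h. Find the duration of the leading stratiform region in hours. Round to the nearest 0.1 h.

duration ≈ 7.0 h

Known phases: 4 × 1.4 + 1.1 × 8.8 = 5.6 + 9.68 = 15.28 mm.
Remaining depth = 27.2 − 15.28 = 11.92 mm.
Duration = 11.92 / 1.7 = 7.0 h.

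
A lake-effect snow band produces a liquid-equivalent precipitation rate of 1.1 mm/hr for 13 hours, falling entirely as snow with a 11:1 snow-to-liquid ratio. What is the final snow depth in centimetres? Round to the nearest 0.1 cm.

snow depth ≈ 15.7 cm

Liquid-equivalent depth = 1.1 × 13 = 14.3 mm.
Snow depth = 14.3 mm × 11 = 157.3 mm = 15.7 cm.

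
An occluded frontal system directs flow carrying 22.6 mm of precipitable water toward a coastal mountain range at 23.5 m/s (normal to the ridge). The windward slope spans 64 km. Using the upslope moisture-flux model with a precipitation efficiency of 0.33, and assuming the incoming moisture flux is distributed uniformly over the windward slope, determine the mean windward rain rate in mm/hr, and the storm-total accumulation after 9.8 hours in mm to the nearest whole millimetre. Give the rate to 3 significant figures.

R ≈ 9.86 mm/hr; total ≈ 97 mm

Incoming column moisture flux per unit ridge length: F = V × PW = 23.5 × 22.6 = 531.1 mm·m/s.
Spread over the 64 km slope with efficiency ε = 0.33: R = ε·F/W = 0.33 × 531.1 / 64000 m = 2.738e-03 mm/s.
R = 2.738e-03 × 3600 = 9.86 mm/hr.
Over 9.8 h: total = 9.86 × 9.8 = 96.628 ≈ 97 mm.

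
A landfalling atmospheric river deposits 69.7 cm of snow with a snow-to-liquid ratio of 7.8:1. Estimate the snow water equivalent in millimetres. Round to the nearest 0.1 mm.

SWE ≈ 89.4 mm

SWE = snow depth / ratio = 69.7 cm / 7.8 = 8.936 cm = 89.4 mm.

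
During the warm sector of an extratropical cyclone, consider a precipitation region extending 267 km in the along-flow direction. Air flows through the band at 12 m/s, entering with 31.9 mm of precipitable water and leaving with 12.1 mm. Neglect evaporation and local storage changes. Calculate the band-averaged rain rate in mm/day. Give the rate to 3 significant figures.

R ≈ 76.9 mm/day

Column moisture flux per unit crosswind length is F = V × PW.
Inflow: F_in = 12 × 31.9 = 382.8 mm·m/s
Outflow: F_out = 12 × 12.1 = 145.2 mm·m/s
Steady-state rate R = (F_in − F_out)/L = (382.8 − 145.2) / 267000 m = 8.899e-04 mm/s.
R = 8.899e-04 × 3600 × 24 = 76.9 mm/day.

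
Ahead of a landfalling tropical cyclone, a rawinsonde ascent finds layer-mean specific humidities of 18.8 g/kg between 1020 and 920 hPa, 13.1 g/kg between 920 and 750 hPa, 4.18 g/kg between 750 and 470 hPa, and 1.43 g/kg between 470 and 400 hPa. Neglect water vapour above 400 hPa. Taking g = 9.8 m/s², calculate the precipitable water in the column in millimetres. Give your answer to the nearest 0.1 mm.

Precipitable water is the column-integrated vapour mass per unit area: PW = (1/g) Σ q̄ Δp, with q in kg/kg and Δp in Pa (1 kg/m² of water = 1 mm).
Layer 1020–920 hPa: Δp = 100 hPa = 10000 Pa, q̄ = 0.0188 kg/kg → 0.0188 × 10000 / 9.8 = 19.18 mm
Layer 920–750 hPa: Δp = 170 hPa = 17000 Pa, q̄ = 0.0131 kg/kg → 0.0131 × 17000 / 9.8 = 22.72 mm
Layer 750–470 hPa: Δp = 280 hPa = 28000 Pa, q̄ = 0.00418 kg/kg → 0.00418 × 28000 / 9.8 = 11.94 mm
Layer 470–400 hPa: Δp = 70 hPa = 7000 Pa, q̄ = 0.00143 kg/kg → 0.00143 × 7000 / 9.8 = 1.02 mm
PW = 19.18 + 22.72 + 11.94 + 1.02 = 54.86 ≈ 54.9 mm.

PW ≈ 54.9 mm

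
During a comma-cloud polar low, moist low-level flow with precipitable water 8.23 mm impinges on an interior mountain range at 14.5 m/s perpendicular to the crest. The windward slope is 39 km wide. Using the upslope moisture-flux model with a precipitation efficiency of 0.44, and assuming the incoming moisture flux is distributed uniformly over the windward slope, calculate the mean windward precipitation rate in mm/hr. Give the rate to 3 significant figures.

Incoming column moisture flux per unit ridge length: F = V × PW = 14.5 × 8.23 = 119.335 mm·m/s.
Spread over the 39 km slope with efficiency ε = 0.44: R = ε·F/W = 0.44 × 119.335 / 39000 m = 1.346e-03 mm/s.
R = 1.346e-03 × 3600 = 4.85 mm/hr.

R ≈ 4.85 mm/hr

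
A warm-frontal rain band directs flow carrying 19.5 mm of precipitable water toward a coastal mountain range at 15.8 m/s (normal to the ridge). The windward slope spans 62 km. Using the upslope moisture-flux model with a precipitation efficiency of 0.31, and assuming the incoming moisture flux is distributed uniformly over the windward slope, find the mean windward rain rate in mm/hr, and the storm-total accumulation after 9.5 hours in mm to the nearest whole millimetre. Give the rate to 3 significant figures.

R ≈ 5.55 mm/hr; total ≈ 53 mm

Incoming column moisture flux per unit ridge length: F = V × PW = 15.8 × 19.5 = 308.1 mm·m/s.
Spread over the 62 km slope with efficiency ε = 0.31: R = ε·F/W = 0.31 × 308.1 / 62000 m = 1.541e-03 mm/s.
R = 1.541e-03 × 3600 = 5.55 mm/hr.
Over 9.5 h: total = 5.55 × 9.5 = 52.725 ≈ 53 mm.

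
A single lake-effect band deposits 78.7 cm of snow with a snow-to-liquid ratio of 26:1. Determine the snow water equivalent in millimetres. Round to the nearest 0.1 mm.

SWE = snow depth / ratio = 78.7 cm / 26 = 3.027 cm = 30.3 mm.

SWE ≈ 30.3 mm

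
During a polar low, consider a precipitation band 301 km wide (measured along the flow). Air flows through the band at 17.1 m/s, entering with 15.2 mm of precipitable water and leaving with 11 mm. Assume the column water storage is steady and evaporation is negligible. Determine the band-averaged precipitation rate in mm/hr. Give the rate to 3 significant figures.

R ≈ 0.859 mm/hr

Column moisture flux per unit crosswind length is F = V × PW.
Inflow: F_in = 17.1 × 15.2 = 259.92 mm·m/s
Outflow: F_out = 17.1 × 11 = 188.1 mm·m/s
Steady-state rate R = (F_in − F_out)/L = (259.92 − 188.1) / 301000 m = 2.386e-04 mm/s.
R = 2.386e-04 × 3600 = 0.859 mm/hr.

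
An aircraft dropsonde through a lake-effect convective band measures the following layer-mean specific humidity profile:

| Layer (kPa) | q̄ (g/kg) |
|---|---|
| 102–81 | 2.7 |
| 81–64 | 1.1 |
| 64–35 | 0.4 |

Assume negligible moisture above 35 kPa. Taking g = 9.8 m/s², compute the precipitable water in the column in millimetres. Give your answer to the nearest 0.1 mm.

PW ≈ 8.9 mm

Precipitable water is the column-integrated vapour mass per unit area: PW = (1/g) Σ q̄ Δp, with q in kg/kg and Δp in Pa (1 kg/m² of water = 1 mm).
Layer 102–81 kPa: Δp = 210 hPa = 21000 Pa, q̄ = 0.0027 kg/kg → 0.0027 × 21000 / 9.8 = 5.79 mm
Layer 81–64 kPa: Δp = 170 hPa = 17000 Pa, q̄ = 0.0011 kg/kg → 0.0011 × 17000 / 9.8 = 1.91 mm
Layer 64–35 kPa: Δp = 290 hPa = 29000 Pa, q̄ = 0.0004 kg/kg → 0.0004 × 29000 / 9.8 = 1.18 mm
PW = 5.79 + 1.91 + 1.18 = 8.88 ≈ 8.9 mm.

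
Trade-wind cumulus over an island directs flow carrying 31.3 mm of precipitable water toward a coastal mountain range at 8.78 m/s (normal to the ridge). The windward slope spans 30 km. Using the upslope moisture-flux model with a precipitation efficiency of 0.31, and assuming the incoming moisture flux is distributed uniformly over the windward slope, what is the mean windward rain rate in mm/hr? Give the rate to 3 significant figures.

Incoming column moisture flux per unit ridge length: F = V × PW = 8.78 × 31.3 = 274.814 mm·m/s.
Spread over the 30 km slope with efficiency ε = 0.31: R = ε·F/W = 0.31 × 274.814 / 30000 m = 2.840e-03 mm/s.
R = 2.840e-03 × 3600 = 10.2 mm/hr.

R ≈ 10.2 mm/hr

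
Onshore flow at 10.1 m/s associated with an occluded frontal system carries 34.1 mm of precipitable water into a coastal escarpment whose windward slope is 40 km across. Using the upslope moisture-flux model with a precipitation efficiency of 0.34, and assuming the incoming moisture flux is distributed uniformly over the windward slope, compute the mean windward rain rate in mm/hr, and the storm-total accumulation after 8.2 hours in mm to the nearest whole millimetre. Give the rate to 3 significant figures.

R ≈ 10.5 mm/hr; total ≈ 86 mm

Incoming column moisture flux per unit ridge length: F = V × PW = 10.1 × 34.1 = 344.41 mm·m/s.
Spread over the 40 km slope with efficiency ε = 0.34: R = ε·F/W = 0.34 × 344.41 / 40000 m = 2.927e-03 mm/s.
R = 2.927e-03 × 3600 = 10.5 mm/hr.
Over 8.2 h: total = 10.5 × 8.2 = 86.1 ≈ 86 mm.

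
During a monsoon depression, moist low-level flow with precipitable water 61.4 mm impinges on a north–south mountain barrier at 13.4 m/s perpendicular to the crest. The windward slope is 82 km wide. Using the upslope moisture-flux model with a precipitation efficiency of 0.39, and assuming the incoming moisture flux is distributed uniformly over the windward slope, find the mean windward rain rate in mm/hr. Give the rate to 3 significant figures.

Incoming column moisture flux per unit ridge length: F = V × PW = 13.4 × 61.4 = 822.76 mm·m/s.
Spread over the 82 km slope with efficiency ε = 0.39: R = ε·F/W = 0.39 × 822.76 / 82000 m = 3.913e-03 mm/s.
R = 3.913e-03 × 3600 = 14.1 mm/hr.

R ≈ 14.1 mm/hr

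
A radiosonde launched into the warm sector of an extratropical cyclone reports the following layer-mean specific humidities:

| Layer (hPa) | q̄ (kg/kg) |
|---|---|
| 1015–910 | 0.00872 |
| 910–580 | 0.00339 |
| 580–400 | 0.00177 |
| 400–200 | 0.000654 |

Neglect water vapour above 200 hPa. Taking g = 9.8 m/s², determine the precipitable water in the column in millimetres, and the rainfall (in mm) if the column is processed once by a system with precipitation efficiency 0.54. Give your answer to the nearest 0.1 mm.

PW ≈ 25.3 mm; rainfall ≈ 13.7 mm

Precipitable water is the column-integrated vapour mass per unit area: PW = (1/g) Σ q̄ Δp, with q in kg/kg and Δp in Pa (1 kg/m² of water = 1 mm).
Layer 1015–910 hPa: Δp = 105 hPa = 10500 Pa, q̄ = 0.00872 kg/kg → 0.00872 × 10500 / 9.8 = 9.34 mm
Layer 910–580 hPa: Δp = 330 hPa = 33000 Pa, q̄ = 0.00339 kg/kg → 0.00339 × 33000 / 9.8 = 11.42 mm
Layer 580–400 hPa: Δp = 180 hPa = 18000 Pa, q̄ = 0.00177 kg/kg → 0.00177 × 18000 / 9.8 = 3.25 mm
Layer 400–200 hPa: Δp = 200 hPa = 20000 Pa, q̄ = 0.000654 kg/kg → 0.000654 × 20000 / 9.8 = 1.33 mm
PW = 9.34 + 11.42 + 3.25 + 1.33 = 25.34 ≈ 25.3 mm.
Rainfall = ε × PW = 0.54 × 25.3 = 13.7 mm.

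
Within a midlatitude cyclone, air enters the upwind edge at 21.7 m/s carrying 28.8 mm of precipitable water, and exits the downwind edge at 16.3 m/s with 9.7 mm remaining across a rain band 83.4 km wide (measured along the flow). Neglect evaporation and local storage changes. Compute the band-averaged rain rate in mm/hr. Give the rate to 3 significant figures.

Column moisture flux per unit crosswind length is F = V × PW.
Inflow: F_in = 21.7 × 28.8 = 624.96 mm·m/s
Outflow: F_out = 16.3 × 9.7 = 158.11 mm·m/s
Steady-state rate R = (F_in − F_out)/L = (624.96 − 158.11) / 83400 m = 5.598e-03 mm/s.
R = 5.598e-03 × 3600 = 20.2 mm/hr.

R ≈ 20.2 mm/hr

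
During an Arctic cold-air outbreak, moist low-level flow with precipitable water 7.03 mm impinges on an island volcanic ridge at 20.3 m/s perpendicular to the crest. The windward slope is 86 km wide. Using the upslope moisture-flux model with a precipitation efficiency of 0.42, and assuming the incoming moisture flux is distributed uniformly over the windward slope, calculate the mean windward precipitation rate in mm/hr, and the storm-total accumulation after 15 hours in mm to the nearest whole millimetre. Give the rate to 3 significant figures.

Incoming column moisture flux per unit ridge length: F = V × PW = 20.3 × 7.03 = 142.709 mm·m/s.
Spread over the 86 km slope with efficiency ε = 0.42: R = ε·F/W = 0.42 × 142.709 / 86000 m = 6.970e-04 mm/s.
R = 6.970e-04 × 3600 = 2.51 mm/hr.
Over 15 h: total = 2.51 × 15 = 37.65 ≈ 38 mm.

R ≈ 2.51 mm/hr; total ≈ 38 mm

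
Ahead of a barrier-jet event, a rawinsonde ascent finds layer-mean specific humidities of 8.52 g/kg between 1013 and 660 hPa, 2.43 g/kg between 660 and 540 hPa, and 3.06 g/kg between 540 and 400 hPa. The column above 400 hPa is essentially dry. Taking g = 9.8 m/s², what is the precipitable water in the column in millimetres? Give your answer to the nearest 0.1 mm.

PW ≈ 38.0 mm

Precipitable water is the column-integrated vapour mass per unit area: PW = (1/g) Σ q̄ Δp, with q in kg/kg and Δp in Pa (1 kg/m² of water = 1 mm).
Layer 1013–660 hPa: Δp = 353 hPa = 35300 Pa, q̄ = 0.00852 kg/kg → 0.00852 × 35300 / 9.8 = 30.69 mm
Layer 660–540 hPa: Δp = 120 hPa = 12000 Pa, q̄ = 0.00243 kg/kg → 0.00243 × 12000 / 9.8 = 2.98 mm
Layer 540–400 hPa: Δp = 140 hPa = 14000 Pa, q̄ = 0.00306 kg/kg → 0.00306 × 14000 / 9.8 = 4.37 mm
PW = 30.69 + 2.98 + 4.37 = 38.04 ≈ 38.0 mm.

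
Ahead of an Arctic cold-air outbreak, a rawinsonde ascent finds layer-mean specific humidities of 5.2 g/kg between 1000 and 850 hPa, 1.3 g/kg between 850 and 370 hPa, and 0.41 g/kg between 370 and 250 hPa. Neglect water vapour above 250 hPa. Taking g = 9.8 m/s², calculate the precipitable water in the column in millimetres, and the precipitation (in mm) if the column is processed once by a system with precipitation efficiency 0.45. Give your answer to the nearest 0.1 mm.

Precipitable water is the column-integrated vapour mass per unit area: PW = (1/g) Σ q̄ Δp, with q in kg/kg and Δp in Pa (1 kg/m² of water = 1 mm).
Layer 1000–850 hPa: Δp = 150 hPa = 15000 Pa, q̄ = 0.0052 kg/kg → 0.0052 × 15000 / 9.8 = 7.96 mm
Layer 850–370 hPa: Δp = 480 hPa = 48000 Pa, q̄ = 0.0013 kg/kg → 0.0013 × 48000 / 9.8 = 6.37 mm
Layer 370–250 hPa: Δp = 120 hPa = 12000 Pa, q̄ = 0.00041 kg/kg → 0.00041 × 12000 / 9.8 = 0.50 mm
PW = 7.96 + 6.37 + 0.50 = 14.83 ≈ 14.8 mm.
Precipitation = ε × PW = 0.45 × 14.8 = 6.7 mm.

PW ≈ 14.8 mm; precipitation ≈ 6.7 mm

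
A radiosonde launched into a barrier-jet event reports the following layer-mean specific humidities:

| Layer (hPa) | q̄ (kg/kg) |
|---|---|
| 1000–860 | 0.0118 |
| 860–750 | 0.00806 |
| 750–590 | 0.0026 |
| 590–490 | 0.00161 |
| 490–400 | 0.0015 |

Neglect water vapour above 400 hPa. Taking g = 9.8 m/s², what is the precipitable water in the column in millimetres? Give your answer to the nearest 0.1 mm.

PW ≈ 33.2 mm

Precipitable water is the column-integrated vapour mass per unit area: PW = (1/g) Σ q̄ Δp, with q in kg/kg and Δp in Pa (1 kg/m² of water = 1 mm).
Layer 1000–860 hPa: Δp = 140 hPa = 14000 Pa, q̄ = 0.0118 kg/kg → 0.0118 × 14000 / 9.8 = 16.86 mm
Layer 860–750 hPa: Δp = 110 hPa = 11000 Pa, q̄ = 0.00806 kg/kg → 0.00806 × 11000 / 9.8 = 9.05 mm
Layer 750–590 hPa: Δp = 160 hPa = 16000 Pa, q̄ = 0.0026 kg/kg → 0.0026 × 16000 / 9.8 = 4.24 mm
Layer 590–490 hPa: Δp = 100 hPa = 10000 Pa, q̄ = 0.00161 kg/kg → 0.00161 × 10000 / 9.8 = 1.64 mm
Layer 490–400 hPa: Δp = 90 hPa = 9000 Pa, q̄ = 0.0015 kg/kg → 0.0015 × 9000 / 9.8 = 1.38 mm
PW = 16.86 + 9.05 + 4.24 + 1.64 + 1.38 = 33.17 ≈ 33.2 mm.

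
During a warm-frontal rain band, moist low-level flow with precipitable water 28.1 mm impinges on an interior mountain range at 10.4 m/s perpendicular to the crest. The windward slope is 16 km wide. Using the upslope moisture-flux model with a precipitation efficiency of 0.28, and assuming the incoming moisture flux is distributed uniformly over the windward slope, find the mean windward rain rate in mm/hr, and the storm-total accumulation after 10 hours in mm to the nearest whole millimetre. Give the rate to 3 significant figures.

R ≈ 18.4 mm/hr; total ≈ 184 mm

Incoming column moisture flux per unit ridge length: F = V × PW = 10.4 × 28.1 = 292.24 mm·m/s.
Spread over the 16 km slope with efficiency ε = 0.28: R = ε·F/W = 0.28 × 292.24 / 16000 m = 5.114e-03 mm/s.
R = 5.114e-03 × 3600 = 18.4 mm/hr.
Over 10 h: total = 18.4 × 10 = 184 mm.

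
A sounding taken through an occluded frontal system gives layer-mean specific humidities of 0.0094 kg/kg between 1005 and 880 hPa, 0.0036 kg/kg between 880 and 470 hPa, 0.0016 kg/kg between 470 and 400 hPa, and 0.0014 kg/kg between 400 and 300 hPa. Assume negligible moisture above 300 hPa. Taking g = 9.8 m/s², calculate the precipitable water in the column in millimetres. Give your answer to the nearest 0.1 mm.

PW ≈ 29.6 mm

Precipitable water is the column-integrated vapour mass per unit area: PW = (1/g) Σ q̄ Δp, with q in kg/kg and Δp in Pa (1 kg/m² of water = 1 mm).
Layer 1005–880 hPa: Δp = 125 hPa = 12500 Pa, q̄ = 0.0094 kg/kg → 0.0094 × 12500 / 9.8 = 11.99 mm
Layer 880–470 hPa: Δp = 410 hPa = 41000 Pa, q̄ = 0.0036 kg/kg → 0.0036 × 41000 / 9.8 = 15.06 mm
Layer 470–400 hPa: Δp = 70 hPa = 7000 Pa, q̄ = 0.0016 kg/kg → 0.0016 × 7000 / 9.8 = 1.14 mm
Layer 400–300 hPa: Δp = 100 hPa = 10000 Pa, q̄ = 0.0014 kg/kg → 0.0014 × 10000 / 9.8 = 1.43 mm
PW = 11.99 + 15.06 + 1.14 + 1.43 = 29.62 ≈ 29.6 mm.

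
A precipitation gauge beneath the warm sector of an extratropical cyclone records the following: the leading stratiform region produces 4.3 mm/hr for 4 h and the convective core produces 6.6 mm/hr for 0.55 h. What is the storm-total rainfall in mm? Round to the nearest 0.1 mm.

total ≈ 20.8 mm

Total = Σ Rᵢ Δtᵢ = 4.3 × 4 + 6.6 × 0.55
      = 17.2 + 3.63 = 20.8 mm.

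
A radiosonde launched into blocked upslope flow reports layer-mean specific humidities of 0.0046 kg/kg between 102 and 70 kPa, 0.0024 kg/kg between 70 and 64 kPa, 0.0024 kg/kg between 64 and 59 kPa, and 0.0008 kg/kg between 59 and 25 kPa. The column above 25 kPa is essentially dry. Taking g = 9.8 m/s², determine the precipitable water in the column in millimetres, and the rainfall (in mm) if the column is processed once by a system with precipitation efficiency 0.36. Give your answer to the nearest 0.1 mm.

PW ≈ 20.5 mm; rainfall ≈ 7.4 mm

Precipitable water is the column-integrated vapour mass per unit area: PW = (1/g) Σ q̄ Δp, with q in kg/kg and Δp in Pa (1 kg/m² of water = 1 mm).
Layer 102–70 kPa: Δp = 320 hPa = 32000 Pa, q̄ = 0.0046 kg/kg → 0.0046 × 32000 / 9.8 = 15.02 mm
Layer 70–64 kPa: Δp = 60 hPa = 6000 Pa, q̄ = 0.0024 kg/kg → 0.0024 × 6000 / 9.8 = 1.47 mm
Layer 64–59 kPa: Δp = 50 hPa = 5000 Pa, q̄ = 0.0024 kg/kg → 0.0024 × 5000 / 9.8 = 1.22 mm
Layer 59–25 kPa: Δp = 340 hPa = 34000 Pa, q̄ = 0.0008 kg/kg → 0.0008 × 34000 / 9.8 = 2.78 mm
PW = 15.02 + 1.47 + 1.22 + 2.78 = 20.49 ≈ 20.5 mm.
Rainfall = ε × PW = 0.36 × 20.5 = 7.4 mm.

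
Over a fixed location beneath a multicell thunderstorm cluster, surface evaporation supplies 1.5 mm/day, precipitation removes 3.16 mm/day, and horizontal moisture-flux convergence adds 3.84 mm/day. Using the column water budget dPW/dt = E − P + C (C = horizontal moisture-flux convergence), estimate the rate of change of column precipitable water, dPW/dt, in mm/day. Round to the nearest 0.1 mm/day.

dPW/dt ≈ 2.2 mm/day

dPW/dt = E − P + C = 1.5 − 3.16 + (3.84) = 2.2 mm/day.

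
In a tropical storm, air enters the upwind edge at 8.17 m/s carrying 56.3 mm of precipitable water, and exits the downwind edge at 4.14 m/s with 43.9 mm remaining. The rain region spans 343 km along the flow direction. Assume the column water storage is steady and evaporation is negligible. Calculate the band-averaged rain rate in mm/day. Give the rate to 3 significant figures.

Column moisture flux per unit crosswind length is F = V × PW.
Inflow: F_in = 8.17 × 56.3 = 459.971 mm·m/s
Outflow: F_out = 4.14 × 43.9 = 181.746 mm·m/s
Steady-state rate R = (F_in − F_out)/L = (459.971 − 181.746) / 343000 m = 8.112e-04 mm/s.
R = 8.112e-04 × 3600 × 24 = 70.1 mm/day.

R ≈ 70.1 mm/day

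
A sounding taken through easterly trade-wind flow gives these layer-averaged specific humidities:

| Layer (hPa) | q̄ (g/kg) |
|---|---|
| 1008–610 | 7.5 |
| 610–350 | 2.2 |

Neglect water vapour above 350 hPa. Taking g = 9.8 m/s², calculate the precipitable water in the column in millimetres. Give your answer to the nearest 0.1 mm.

PW ≈ 36.3 mm

Precipitable water is the column-integrated vapour mass per unit area: PW = (1/g) Σ q̄ Δp, with q in kg/kg and Δp in Pa (1 kg/m² of water = 1 mm).
Layer 1008–610 hPa: Δp = 398 hPa = 39800 Pa, q̄ = 0.0075 kg/kg → 0.0075 × 39800 / 9.8 = 30.46 mm
Layer 610–350 hPa: Δp = 260 hPa = 26000 Pa, q̄ = 0.0022 kg/kg → 0.0022 × 26000 / 9.8 = 5.84 mm
PW = 30.46 + 5.84 = 36.30 ≈ 36.3 mm.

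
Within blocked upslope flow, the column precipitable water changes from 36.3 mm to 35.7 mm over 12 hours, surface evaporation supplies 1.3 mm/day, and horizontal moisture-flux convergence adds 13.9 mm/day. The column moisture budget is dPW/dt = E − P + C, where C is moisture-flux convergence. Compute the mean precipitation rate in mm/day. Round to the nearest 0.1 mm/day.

dPW/dt = (35.7 − 36.3) mm / (12/24 day) = -1.200 mm/day.
P = E + C − dPW/dt = 1.3 + (13.9) − (-1.200) = 16.4 mm/day.

P ≈ 16.4 mm/day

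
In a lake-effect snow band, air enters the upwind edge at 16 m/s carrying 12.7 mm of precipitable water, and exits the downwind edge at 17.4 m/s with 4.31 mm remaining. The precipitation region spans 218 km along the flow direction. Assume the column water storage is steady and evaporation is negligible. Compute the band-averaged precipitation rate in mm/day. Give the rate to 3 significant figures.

Column moisture flux per unit crosswind length is F = V × PW.
Inflow: F_in = 16 × 12.7 = 203.2 mm·m/s
Outflow: F_out = 17.4 × 4.31 = 74.994 mm·m/s
Steady-state rate R = (F_in − F_out)/L = (203.2 − 74.994) / 218000 m = 5.881e-04 mm/s.
R = 5.881e-04 × 3600 × 24 = 50.8 mm/day.

R ≈ 50.8 mm/day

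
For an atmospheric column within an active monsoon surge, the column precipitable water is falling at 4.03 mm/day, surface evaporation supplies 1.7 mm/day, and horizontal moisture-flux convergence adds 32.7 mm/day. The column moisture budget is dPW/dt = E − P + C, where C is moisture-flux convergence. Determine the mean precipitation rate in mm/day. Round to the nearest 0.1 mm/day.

P ≈ 38.4 mm/day

dPW/dt = -4.03 mm/day.
P = E + C − dPW/dt = 1.7 + (32.7) − (-4.03) = 38.4 mm/day.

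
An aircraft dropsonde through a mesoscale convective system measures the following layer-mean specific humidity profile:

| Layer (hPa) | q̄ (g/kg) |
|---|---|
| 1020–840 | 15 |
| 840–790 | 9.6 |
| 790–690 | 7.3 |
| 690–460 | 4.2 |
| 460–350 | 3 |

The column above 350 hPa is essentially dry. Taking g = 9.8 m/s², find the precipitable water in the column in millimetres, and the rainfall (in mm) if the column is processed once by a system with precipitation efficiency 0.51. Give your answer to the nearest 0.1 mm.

Precipitable water is the column-integrated vapour mass per unit area: PW = (1/g) Σ q̄ Δp, with q in kg/kg and Δp in Pa (1 kg/m² of water = 1 mm).
Layer 1020–840 hPa: Δp = 180 hPa = 18000 Pa, q̄ = 0.015 kg/kg → 0.015 × 18000 / 9.8 = 27.55 mm
Layer 840–790 hPa: Δp = 50 hPa = 5000 Pa, q̄ = 0.0096 kg/kg → 0.0096 × 5000 / 9.8 = 4.90 mm
Layer 790–690 hPa: Δp = 100 hPa = 10000 Pa, q̄ = 0.0073 kg/kg → 0.0073 × 10000 / 9.8 = 7.45 mm
Layer 690–460 hPa: Δp = 230 hPa = 23000 Pa, q̄ = 0.0042 kg/kg → 0.0042 × 23000 / 9.8 = 9.86 mm
Layer 460–350 hPa: Δp = 110 hPa = 11000 Pa, q̄ = 0.003 kg/kg → 0.003 × 11000 / 9.8 = 3.37 mm
PW = 27.55 + 4.90 + 7.45 + 9.86 + 3.37 = 53.13 ≈ 53.1 mm.
Rainfall = ε × PW = 0.51 × 53.1 = 27.1 mm.

PW ≈ 53.1 mm; rainfall ≈ 27.1 mm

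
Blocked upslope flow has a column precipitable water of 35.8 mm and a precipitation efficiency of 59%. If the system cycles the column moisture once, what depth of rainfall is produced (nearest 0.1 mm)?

Rainfall = ε × PW = 0.59 × 35.8 = 21.1 mm.

rainfall ≈ 21.1 mm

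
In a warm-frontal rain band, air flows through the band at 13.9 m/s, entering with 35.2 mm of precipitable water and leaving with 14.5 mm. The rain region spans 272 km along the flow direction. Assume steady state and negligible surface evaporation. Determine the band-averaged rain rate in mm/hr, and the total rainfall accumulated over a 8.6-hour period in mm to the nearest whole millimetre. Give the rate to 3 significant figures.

R ≈ 3.81 mm/hr; total ≈ 33 mm

Column moisture flux per unit crosswind length is F = V × PW.
Inflow: F_in = 13.9 × 35.2 = 489.28 mm·m/s
Outflow: F_out = 13.9 × 14.5 = 201.55 mm·m/s
Steady-state rate R = (F_in − F_out)/L = (489.28 − 201.55) / 272000 m = 1.058e-03 mm/s.
R = 1.058e-03 × 3600 = 3.81 mm/hr.
Over 8.6 h: total = 3.81 × 8.6 = 32.766 ≈ 33 mm.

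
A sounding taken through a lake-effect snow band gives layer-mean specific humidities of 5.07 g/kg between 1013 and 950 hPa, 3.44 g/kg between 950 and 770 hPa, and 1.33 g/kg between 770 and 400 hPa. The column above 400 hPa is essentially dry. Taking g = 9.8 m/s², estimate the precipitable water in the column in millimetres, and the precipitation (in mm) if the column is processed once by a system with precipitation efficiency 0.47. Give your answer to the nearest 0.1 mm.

PW ≈ 14.6 mm; precipitation ≈ 6.9 mm

Precipitable water is the column-integrated vapour mass per unit area: PW = (1/g) Σ q̄ Δp, with q in kg/kg and Δp in Pa (1 kg/m² of water = 1 mm).
Layer 1013–950 hPa: Δp = 63 hPa = 6300 Pa, q̄ = 0.00507 kg/kg → 0.00507 × 6300 / 9.8 = 3.26 mm
Layer 950–770 hPa: Δp = 180 hPa = 18000 Pa, q̄ = 0.00344 kg/kg → 0.00344 × 18000 / 9.8 = 6.32 mm
Layer 770–400 hPa: Δp = 370 hPa = 37000 Pa, q̄ = 0.00133 kg/kg → 0.00133 × 37000 / 9.8 = 5.02 mm
PW = 3.26 + 6.32 + 5.02 = 14.60 ≈ 14.6 mm.
Precipitation = ε × PW = 0.47 × 14.6 = 6.9 mm.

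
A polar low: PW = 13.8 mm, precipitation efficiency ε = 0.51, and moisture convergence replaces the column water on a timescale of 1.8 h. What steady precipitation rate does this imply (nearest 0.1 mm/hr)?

Each overturning extracts ε × PW = 0.51 × 13.8 = 7.038 mm.
Rate = ε·PW / τ = 7.038 / 1.8 h = 3.9 mm/hr.

R ≈ 3.9 mm/hr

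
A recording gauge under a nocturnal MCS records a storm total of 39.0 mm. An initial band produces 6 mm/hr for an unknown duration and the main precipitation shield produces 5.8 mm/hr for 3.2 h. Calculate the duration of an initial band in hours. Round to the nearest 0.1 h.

Known phases: 5.8 × 3.2 = 18.56 mm.
Remaining depth = 39.0 − 18.56 = 20.44 mm.
Duration = 20.44 / 6 = 3.4 h.

duration ≈ 3.4 h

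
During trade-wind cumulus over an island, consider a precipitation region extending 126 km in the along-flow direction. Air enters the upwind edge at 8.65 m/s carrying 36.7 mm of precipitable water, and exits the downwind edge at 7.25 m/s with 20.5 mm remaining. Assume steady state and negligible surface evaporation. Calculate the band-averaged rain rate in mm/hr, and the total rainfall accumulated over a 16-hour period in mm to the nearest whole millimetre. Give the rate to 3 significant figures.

R ≈ 4.82 mm/hr; total ≈ 77 mm

Column moisture flux per unit crosswind length is F = V × PW.
Inflow: F_in = 8.65 × 36.7 = 317.455 mm·m/s
Outflow: F_out = 7.25 × 20.5 = 148.625 mm·m/s
Steady-state rate R = (F_in − F_out)/L = (317.455 − 148.625) / 126000 m = 1.340e-03 mm/s.
R = 1.340e-03 × 3600 = 4.82 mm/hr.
Over 16 h: total = 4.82 × 16 = 77.12 ≈ 77 mm.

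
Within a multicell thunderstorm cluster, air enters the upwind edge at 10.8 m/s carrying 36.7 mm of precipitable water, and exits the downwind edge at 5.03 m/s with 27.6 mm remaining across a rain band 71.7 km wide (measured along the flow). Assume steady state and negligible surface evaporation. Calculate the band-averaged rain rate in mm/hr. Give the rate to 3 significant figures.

Column moisture flux per unit crosswind length is F = V × PW.
Inflow: F_in = 10.8 × 36.7 = 396.36 mm·m/s
Outflow: F_out = 5.03 × 27.6 = 138.828 mm·m/s
Steady-state rate R = (F_in − F_out)/L = (396.36 − 138.828) / 71700 m = 3.592e-03 mm/s.
R = 3.592e-03 × 3600 = 12.9 mm/hr.

R ≈ 12.9 mm/hr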